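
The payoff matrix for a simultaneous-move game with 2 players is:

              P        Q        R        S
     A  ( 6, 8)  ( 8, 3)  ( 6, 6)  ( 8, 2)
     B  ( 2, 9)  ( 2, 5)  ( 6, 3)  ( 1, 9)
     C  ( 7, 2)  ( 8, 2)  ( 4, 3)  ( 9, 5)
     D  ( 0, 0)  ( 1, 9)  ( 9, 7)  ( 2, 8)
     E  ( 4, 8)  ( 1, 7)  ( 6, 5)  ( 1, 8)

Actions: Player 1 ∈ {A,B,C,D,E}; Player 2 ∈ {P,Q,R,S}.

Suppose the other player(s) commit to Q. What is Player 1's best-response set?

u_1(A vs Q) = 8
u_1(B vs Q) = 2
u_1(C vs Q) = 8
u_1(D vs Q) = 1
u_1(E vs Q) = 1
max payoff 8 at {A,C}

BR_1 = {A,C}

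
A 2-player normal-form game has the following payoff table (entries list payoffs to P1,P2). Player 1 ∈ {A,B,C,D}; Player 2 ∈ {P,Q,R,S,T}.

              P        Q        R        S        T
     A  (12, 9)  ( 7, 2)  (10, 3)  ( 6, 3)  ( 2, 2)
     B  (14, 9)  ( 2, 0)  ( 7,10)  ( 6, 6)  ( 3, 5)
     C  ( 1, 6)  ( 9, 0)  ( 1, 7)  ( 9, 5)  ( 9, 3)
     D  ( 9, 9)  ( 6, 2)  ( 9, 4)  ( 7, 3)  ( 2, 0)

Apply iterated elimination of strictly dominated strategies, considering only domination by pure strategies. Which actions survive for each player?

P2 drop Q (P beats it: A:9>2 B:9>0 C:6>0 D:9>2)
P2 drop S (P beats it: A:9>3 B:9>6 C:6>5 D:9>3)
P2 drop T (P beats it: A:9>2 B:9>5 C:6>3 D:9>0)
P1 drop C (A beats it: P:12>1 R:10>1)
P1 drop D (A beats it: P:12>9 R:10>9)
P1→{A,B} P2→{P,R}

IESDS → P1:{A,B} P2:{P,R}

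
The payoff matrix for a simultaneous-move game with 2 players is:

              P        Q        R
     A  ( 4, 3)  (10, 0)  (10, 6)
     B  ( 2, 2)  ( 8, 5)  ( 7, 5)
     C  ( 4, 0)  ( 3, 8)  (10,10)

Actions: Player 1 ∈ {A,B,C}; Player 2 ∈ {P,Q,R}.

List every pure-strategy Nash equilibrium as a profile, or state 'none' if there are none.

(A,P): not NE [P2→R gives 6>3]
(A,Q): not NE [P2→R gives 6>0]
(A,R): NE
(B,P): not NE [P1→C gives 4>2; P2→R gives 5>2]
(B,Q): not NE [P1→A gives 10>8]
(B,R): not NE [P1→C gives 10>7]
(C,P): not NE [P2→R gives 10>0]
(C,Q): not NE [P1→A gives 10>3; P2→R gives 10>8]
(C,R): NE

NE set: (A,R), (C,R)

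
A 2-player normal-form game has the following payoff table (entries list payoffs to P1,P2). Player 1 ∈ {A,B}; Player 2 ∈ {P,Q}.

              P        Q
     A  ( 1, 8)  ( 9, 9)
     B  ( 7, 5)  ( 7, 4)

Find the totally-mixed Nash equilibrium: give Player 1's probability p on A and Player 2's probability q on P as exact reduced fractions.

p=1/2, q=1/4

P1 indiff ⇒ q·1+(1-q)·9 = q·7+(1-q)·7 ⇒ q(-6) = (1-q)(-2) ⇒ q = 1/4
P2 indiff ⇒ p·8+(1-p)·5 = p·9+(1-p)·4 ⇒ p(-1) = (1-p)(-1) ⇒ p = 1/2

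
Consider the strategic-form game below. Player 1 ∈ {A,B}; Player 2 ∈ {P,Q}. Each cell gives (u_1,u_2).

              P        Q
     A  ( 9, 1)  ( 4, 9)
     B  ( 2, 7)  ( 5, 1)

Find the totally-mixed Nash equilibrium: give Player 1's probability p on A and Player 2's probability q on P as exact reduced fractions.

p=3/7, q=1/8

P1 indiff ⇒ q·9+(1-q)·4 = q·2+(1-q)·5 ⇒ q(7) = (1-q)(1) ⇒ q = 1/8
P2 indiff ⇒ p·1+(1-p)·7 = p·9+(1-p)·1 ⇒ p(-8) = (1-p)(-6) ⇒ p = 3/7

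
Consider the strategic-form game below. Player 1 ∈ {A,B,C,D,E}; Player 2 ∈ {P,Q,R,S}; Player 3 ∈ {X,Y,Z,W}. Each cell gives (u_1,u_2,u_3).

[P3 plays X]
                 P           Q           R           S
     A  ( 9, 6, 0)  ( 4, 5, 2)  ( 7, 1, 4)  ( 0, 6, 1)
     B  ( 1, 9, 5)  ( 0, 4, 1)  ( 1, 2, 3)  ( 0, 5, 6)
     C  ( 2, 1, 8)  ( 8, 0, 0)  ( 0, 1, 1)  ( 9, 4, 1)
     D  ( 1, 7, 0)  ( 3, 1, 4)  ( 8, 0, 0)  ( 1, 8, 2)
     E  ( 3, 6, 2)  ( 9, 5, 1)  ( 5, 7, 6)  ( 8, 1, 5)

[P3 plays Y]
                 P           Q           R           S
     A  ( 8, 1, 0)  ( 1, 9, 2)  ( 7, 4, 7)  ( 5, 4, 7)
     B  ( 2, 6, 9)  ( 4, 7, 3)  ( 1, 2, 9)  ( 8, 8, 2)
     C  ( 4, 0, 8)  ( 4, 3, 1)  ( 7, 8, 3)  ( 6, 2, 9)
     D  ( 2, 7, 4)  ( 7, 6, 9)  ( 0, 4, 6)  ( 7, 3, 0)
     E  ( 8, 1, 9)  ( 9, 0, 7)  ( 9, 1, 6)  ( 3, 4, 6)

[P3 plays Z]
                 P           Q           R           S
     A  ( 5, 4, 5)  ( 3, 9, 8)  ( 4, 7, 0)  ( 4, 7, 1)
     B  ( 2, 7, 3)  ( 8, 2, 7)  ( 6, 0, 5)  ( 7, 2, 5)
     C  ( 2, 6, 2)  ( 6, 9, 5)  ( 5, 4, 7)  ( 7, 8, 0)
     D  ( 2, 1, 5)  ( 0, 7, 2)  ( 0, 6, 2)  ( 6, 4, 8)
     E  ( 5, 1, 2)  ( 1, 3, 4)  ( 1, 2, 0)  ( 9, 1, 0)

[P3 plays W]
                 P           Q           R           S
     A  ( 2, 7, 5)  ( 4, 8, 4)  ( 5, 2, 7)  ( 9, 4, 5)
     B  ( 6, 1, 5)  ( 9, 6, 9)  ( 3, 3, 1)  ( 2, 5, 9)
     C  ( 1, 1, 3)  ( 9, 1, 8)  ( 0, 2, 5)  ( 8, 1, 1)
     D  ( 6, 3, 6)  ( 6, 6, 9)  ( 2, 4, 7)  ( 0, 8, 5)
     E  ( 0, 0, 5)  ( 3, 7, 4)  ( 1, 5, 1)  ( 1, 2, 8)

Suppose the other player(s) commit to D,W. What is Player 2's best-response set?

BR_2 = {S}

u_2(P vs D,W) = 3
u_2(Q vs D,W) = 6
u_2(R vs D,W) = 4
u_2(S vs D,W) = 8
max payoff 8 at {S}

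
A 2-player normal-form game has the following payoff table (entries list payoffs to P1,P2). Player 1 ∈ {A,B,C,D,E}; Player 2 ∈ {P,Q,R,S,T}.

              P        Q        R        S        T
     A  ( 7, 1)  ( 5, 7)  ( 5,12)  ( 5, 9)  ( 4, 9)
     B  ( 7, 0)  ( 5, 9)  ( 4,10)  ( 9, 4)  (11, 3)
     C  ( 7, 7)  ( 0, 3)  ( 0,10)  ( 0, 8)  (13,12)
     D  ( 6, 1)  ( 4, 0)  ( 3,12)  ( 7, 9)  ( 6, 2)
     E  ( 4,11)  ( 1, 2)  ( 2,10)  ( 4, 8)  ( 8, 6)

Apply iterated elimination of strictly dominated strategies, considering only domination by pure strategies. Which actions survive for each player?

IESDS → P1:{A,B,C} P2:{R,T}

P1 drop D (B beats it: P:7>6 Q:5>4 R:4>3 S:9>7 T:11>6)
P1 drop E (B beats it: P:7>4 Q:5>1 R:4>2 S:9>4 T:11>8)
P2 drop P (R beats it: A:12>1 B:10>0 C:10>7)
P2 drop Q (R beats it: A:12>7 B:10>9 C:10>3)
P2 drop S (R beats it: A:12>9 B:10>4 C:10>8)
P1→{A,B,C} P2→{R,T}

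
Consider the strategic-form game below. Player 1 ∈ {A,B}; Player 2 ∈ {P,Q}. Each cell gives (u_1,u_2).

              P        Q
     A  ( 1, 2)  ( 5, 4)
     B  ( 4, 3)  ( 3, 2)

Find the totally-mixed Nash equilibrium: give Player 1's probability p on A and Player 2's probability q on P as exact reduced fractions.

(p,q) = (1/3, 2/5)

P1 indiff ⇒ q·1+(1-q)·5 = q·4+(1-q)·3 ⇒ q(-3) = (1-q)(-2) ⇒ q = 2/5
P2 indiff ⇒ p·2+(1-p)·3 = p·4+(1-p)·2 ⇒ p(-2) = (1-p)(-1) ⇒ p = 1/3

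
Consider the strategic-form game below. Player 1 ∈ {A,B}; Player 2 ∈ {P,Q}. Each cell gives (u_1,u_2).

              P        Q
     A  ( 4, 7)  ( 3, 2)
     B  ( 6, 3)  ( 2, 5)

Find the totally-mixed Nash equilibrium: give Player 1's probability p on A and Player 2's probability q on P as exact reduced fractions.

p=2/7, q=1/3

P1 indiff ⇒ q·4+(1-q)·3 = q·6+(1-q)·2 ⇒ q(-2) = (1-q)(-1) ⇒ q = 1/3
P2 indiff ⇒ p·7+(1-p)·3 = p·2+(1-p)·5 ⇒ p(5) = (1-p)(2) ⇒ p = 2/7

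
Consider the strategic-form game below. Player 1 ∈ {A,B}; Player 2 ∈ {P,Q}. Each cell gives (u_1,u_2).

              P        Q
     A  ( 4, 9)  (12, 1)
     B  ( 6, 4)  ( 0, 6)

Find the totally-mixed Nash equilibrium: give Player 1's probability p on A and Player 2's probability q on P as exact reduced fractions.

(p,q) = (1/5, 6/7)

P1 indiff ⇒ q·4+(1-q)·12 = q·6+(1-q)·0 ⇒ q(-2) = (1-q)(-12) ⇒ q = 6/7
P2 indiff ⇒ p·9+(1-p)·4 = p·1+(1-p)·6 ⇒ p(8) = (1-p)(2) ⇒ p = 1/5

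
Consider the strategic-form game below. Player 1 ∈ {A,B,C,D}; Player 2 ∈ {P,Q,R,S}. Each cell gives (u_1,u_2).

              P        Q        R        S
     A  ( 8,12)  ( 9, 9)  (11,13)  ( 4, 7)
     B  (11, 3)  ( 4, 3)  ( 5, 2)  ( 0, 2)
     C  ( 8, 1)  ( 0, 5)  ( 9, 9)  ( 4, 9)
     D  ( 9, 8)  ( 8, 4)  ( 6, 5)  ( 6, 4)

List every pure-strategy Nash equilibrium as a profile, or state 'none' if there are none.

(A,P): not NE [P1→B gives 11>8; P2→R gives 13>12]
(A,Q): not NE [P2→R gives 13>9]
(A,R): NE
(A,S): not NE [P1→D gives 6>4; P2→R gives 13>7]
(B,P): NE
(B,Q): not NE [P1→A gives 9>4]
(B,R): not NE [P1→A gives 11>5; P2→Q gives 3>2]
(B,S): not NE [P1→D gives 6>0; P2→Q gives 3>2]
(C,P): not NE [P1→B gives 11>8; P2→S gives 9>1]
(C,Q): not NE [P1→A gives 9>0; P2→S gives 9>5]
(C,R): not NE [P1→A gives 11>9]
(C,S): not NE [P1→D gives 6>4]
(D,P): not NE [P1→B gives 11>9]
(D,Q): not NE [P1→A gives 9>8; P2→P gives 8>4]
(D,R): not NE [P1→A gives 11>6; P2→P gives 8>5]
(D,S): not NE [P2→P gives 8>4]

Nash profiles: (A,R), (B,P)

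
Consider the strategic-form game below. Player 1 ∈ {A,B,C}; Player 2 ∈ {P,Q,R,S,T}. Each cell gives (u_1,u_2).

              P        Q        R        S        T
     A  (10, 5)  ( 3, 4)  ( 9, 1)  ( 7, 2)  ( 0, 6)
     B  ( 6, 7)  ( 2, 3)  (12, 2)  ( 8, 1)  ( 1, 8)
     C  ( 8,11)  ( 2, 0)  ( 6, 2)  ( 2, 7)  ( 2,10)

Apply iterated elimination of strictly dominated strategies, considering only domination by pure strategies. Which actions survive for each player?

Survivors P1:{A,C} P2:{P,T}

P2 drop Q (P beats it: A:5>4 B:7>3 C:11>0)
P2 drop R (P beats it: A:5>1 B:7>2 C:11>2)
P2 drop S (P beats it: A:5>2 B:7>1 C:11>7)
P1 drop B (C beats it: P:8>6 T:2>1)
P1→{A,C} P2→{P,T}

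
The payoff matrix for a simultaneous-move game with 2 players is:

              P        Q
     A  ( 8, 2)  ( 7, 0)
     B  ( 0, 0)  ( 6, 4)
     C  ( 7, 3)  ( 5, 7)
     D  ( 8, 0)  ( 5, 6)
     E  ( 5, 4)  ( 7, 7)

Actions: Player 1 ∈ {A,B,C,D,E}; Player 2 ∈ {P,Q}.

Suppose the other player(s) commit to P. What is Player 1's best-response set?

P1 best: {A,D}

u_1(A vs P) = 8
u_1(B vs P) = 0
u_1(C vs P) = 7
u_1(D vs P) = 8
u_1(E vs P) = 5
max payoff 8 at {A,D}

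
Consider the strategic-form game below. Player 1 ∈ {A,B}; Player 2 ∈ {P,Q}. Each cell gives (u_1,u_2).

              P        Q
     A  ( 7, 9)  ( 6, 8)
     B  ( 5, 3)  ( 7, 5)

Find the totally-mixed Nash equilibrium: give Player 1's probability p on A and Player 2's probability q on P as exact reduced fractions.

p=2/3, q=1/3

P1 indiff ⇒ q·7+(1-q)·6 = q·5+(1-q)·7 ⇒ q(2) = (1-q)(1) ⇒ q = 1/3
P2 indiff ⇒ p·9+(1-p)·3 = p·8+(1-p)·5 ⇒ p(1) = (1-p)(2) ⇒ p = 2/3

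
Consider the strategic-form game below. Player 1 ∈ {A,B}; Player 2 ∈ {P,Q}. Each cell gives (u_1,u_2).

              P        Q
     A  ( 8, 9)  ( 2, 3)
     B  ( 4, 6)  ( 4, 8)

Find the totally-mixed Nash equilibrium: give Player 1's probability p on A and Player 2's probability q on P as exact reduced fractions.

P1 indiff ⇒ q·8+(1-q)·2 = q·4+(1-q)·4 ⇒ q(4) = (1-q)(2) ⇒ q = 1/3
P2 indiff ⇒ p·9+(1-p)·6 = p·3+(1-p)·8 ⇒ p(6) = (1-p)(2) ⇒ p = 1/4

p=1/4, q=1/3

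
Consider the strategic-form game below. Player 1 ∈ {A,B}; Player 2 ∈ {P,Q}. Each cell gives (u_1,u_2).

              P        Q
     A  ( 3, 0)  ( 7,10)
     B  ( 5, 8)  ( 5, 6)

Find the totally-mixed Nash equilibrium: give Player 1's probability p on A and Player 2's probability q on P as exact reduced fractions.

P1 mixes 1/6 on A; P2 mixes 1/2 on P

P1 indiff ⇒ q·3+(1-q)·7 = q·5+(1-q)·5 ⇒ q(-2) = (1-q)(-2) ⇒ q = 1/2
P2 indiff ⇒ p·0+(1-p)·8 = p·10+(1-p)·6 ⇒ p(-10) = (1-p)(-2) ⇒ p = 1/6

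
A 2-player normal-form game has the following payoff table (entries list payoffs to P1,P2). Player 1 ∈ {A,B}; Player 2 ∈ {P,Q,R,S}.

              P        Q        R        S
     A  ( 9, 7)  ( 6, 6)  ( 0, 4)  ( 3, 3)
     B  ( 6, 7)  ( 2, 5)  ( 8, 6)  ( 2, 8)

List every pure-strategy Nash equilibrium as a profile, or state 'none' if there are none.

(A,P): NE
(A,Q): not NE [P2→P gives 7>6]
(A,R): not NE [P1→B gives 8>0; P2→P gives 7>4]
(A,S): not NE [P2→P gives 7>3]
(B,P): not NE [P1→A gives 9>6; P2→S gives 8>7]
(B,Q): not NE [P1→A gives 6>2; P2→S gives 8>5]
(B,R): not NE [P2→S gives 8>6]
(B,S): not NE [P1→A gives 3>2]

NE set: (A,P)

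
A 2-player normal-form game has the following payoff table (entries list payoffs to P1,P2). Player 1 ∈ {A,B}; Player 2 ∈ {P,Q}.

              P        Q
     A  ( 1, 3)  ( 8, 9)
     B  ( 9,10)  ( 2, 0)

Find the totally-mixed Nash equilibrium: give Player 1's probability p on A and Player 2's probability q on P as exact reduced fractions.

p=5/8, q=3/7

P1 indiff ⇒ q·1+(1-q)·8 = q·9+(1-q)·2 ⇒ q(-8) = (1-q)(-6) ⇒ q = 3/7
P2 indiff ⇒ p·3+(1-p)·10 = p·9+(1-p)·0 ⇒ p(-6) = (1-p)(-10) ⇒ p = 5/8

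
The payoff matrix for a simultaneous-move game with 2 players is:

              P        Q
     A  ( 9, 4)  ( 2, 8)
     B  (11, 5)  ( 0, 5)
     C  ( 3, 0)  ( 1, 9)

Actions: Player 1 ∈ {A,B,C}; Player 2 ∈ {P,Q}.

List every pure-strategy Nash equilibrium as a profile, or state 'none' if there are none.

(A,P): not NE [P1→B gives 11>9; P2→Q gives 8>4]
(A,Q): NE
(B,P): NE
(B,Q): not NE [P1→A gives 2>0]
(C,P): not NE [P1→B gives 11>3; P2→Q gives 9>0]
(C,Q): not NE [P1→A gives 2>1]

Nash profiles: (A,Q), (B,P)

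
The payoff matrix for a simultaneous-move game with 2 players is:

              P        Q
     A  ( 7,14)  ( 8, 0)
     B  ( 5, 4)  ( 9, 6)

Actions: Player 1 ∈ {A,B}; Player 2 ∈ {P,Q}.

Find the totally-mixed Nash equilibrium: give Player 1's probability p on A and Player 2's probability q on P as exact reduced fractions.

P1 indiff ⇒ q·7+(1-q)·8 = q·5+(1-q)·9 ⇒ q(2) = (1-q)(1) ⇒ q = 1/3
P2 indiff ⇒ p·14+(1-p)·4 = p·0+(1-p)·6 ⇒ p(14) = (1-p)(2) ⇒ p = 1/8

p=1/8, q=1/3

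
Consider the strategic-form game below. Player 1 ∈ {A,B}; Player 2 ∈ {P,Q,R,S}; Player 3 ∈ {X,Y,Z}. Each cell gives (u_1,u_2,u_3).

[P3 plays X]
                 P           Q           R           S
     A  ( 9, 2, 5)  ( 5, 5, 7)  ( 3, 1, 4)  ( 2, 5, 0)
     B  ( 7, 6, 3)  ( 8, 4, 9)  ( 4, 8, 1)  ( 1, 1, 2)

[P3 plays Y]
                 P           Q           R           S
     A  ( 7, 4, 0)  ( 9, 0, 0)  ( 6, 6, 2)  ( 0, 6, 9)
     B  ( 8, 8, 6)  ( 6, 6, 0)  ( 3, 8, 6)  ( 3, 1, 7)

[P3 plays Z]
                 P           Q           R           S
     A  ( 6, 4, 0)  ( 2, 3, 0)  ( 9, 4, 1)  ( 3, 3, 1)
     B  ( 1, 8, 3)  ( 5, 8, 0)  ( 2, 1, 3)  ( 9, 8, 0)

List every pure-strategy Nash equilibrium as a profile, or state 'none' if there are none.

(A,P,X): not NE [P2→S gives 5>2]
(A,P,Y): not NE [P1→B gives 8>7; P2→S gives 6>4; P3→X gives 5>0]
(A,P,Z): not NE [P3→X gives 5>0]
(A,Q,X): not NE [P1→B gives 8>5]
(A,Q,Y): not NE [P2→S gives 6>0; P3→X gives 7>0]
(A,Q,Z): not NE [P1→B gives 5>2; P2→R gives 4>3; P3→X gives 7>0]
(A,R,X): not NE [P1→B gives 4>3; P2→S gives 5>1]
(A,R,Y): not NE [P3→X gives 4>2]
(A,R,Z): not NE [P3→X gives 4>1]
(A,S,X): not NE [P3→Y gives 9>0]
(A,S,Y): not NE [P1→B gives 3>0]
(A,S,Z): not NE [P1→B gives 9>3; P2→R gives 4>3; P3→Y gives 9>1]
(B,P,X): not NE [P1→A gives 9>7; P2→R gives 8>6; P3→Y gives 6>3]
(B,P,Y): NE
(B,P,Z): not NE [P1→A gives 6>1; P3→Y gives 6>3]
(B,Q,X): not NE [P2→R gives 8>4]
(B,Q,Y): not NE [P1→A gives 9>6; P2→R gives 8>6; P3→X gives 9>0]
(B,Q,Z): not NE [P3→X gives 9>0]
(B,R,X): not NE [P3→Y gives 6>1]
(B,R,Y): not NE [P1→A gives 6>3]
(B,R,Z): not NE [P1→A gives 9>2; P2→S gives 8>1; P3→Y gives 6>3]
(B,S,X): not NE [P1→A gives 2>1; P2→R gives 8>1; P3→Y gives 7>2]
(B,S,Y): not NE [P2→R gives 8>1]
(B,S,Z): not NE [P3→Y gives 7>0]

NE set: (B,P,Y)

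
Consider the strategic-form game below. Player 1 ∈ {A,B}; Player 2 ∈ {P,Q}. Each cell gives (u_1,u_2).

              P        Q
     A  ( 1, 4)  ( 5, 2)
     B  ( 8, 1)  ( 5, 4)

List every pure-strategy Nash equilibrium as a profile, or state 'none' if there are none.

NE set: (B,Q)

(A,P): not NE [P1→B gives 8>1]
(A,Q): not NE [P2→P gives 4>2]
(B,P): not NE [P2→Q gives 4>1]
(B,Q): NE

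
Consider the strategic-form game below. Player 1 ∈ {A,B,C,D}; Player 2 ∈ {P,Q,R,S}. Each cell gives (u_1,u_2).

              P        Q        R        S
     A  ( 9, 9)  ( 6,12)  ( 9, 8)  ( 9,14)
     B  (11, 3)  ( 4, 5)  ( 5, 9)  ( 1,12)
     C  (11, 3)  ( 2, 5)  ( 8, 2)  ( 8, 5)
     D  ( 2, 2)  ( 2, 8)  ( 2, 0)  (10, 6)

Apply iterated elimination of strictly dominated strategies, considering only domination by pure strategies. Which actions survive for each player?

P2 drop P (Q beats it: A:12>9 B:5>3 C:5>3 D:8>2)
P1 drop B (A beats it: Q:6>4 R:9>5 S:9>1)
P1 drop C (A beats it: Q:6>2 R:9>8 S:9>8)
P2 drop R (Q beats it: A:12>8 D:8>0)
P1→{A,D} P2→{Q,S}

IESDS → P1:{A,D} P2:{Q,S}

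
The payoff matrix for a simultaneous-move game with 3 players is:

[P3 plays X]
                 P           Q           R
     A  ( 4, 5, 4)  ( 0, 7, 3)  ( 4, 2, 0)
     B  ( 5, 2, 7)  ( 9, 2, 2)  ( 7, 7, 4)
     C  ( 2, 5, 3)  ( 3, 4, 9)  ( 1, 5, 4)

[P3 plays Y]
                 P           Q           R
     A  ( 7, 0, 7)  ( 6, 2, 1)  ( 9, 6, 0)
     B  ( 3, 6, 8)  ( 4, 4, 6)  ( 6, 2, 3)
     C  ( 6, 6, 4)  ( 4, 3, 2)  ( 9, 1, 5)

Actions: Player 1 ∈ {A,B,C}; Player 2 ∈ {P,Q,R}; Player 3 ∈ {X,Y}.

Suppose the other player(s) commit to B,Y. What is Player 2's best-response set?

P2 best: {P}

u_2(P vs B,Y) = 6
u_2(Q vs B,Y) = 4
u_2(R vs B,Y) = 2
max payoff 6 at {P}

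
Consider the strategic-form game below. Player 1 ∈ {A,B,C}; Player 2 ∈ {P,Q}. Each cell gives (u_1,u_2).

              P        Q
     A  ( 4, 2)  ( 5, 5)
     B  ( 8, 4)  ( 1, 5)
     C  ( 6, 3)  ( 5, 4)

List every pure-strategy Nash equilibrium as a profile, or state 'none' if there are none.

Nash profiles: (A,Q), (C,Q)

(A,P): not NE [P1→B gives 8>4; P2→Q gives 5>2]
(A,Q): NE
(B,P): not NE [P2→Q gives 5>4]
(B,Q): not NE [P1→C gives 5>1]
(C,P): not NE [P1→B gives 8>6; P2→Q gives 4>3]
(C,Q): NE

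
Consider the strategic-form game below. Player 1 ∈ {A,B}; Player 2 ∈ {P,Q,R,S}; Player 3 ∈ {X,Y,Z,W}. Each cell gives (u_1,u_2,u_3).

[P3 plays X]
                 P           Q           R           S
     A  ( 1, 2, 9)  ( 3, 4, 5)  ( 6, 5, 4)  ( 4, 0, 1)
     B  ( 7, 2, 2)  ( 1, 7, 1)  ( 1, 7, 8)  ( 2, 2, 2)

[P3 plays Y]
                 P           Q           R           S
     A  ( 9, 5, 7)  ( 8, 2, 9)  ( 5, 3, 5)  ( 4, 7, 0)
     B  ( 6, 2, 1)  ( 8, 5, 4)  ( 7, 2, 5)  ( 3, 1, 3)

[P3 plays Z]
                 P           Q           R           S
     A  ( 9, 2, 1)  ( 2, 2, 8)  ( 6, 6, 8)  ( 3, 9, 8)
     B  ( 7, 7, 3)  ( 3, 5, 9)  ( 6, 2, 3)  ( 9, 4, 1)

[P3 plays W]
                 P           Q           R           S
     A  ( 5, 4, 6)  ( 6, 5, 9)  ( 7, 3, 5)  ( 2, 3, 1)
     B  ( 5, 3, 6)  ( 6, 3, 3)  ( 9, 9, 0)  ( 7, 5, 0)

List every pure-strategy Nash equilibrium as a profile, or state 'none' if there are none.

NE set: (A,Q,W)

(A,P,X): not NE [P1→B gives 7>1; P2→R gives 5>2]
(A,P,Y): not NE [P2→S gives 7>5; P3→X gives 9>7]
(A,P,Z): not NE [P2→S gives 9>2; P3→X gives 9>1]
(A,P,W): not NE [P2→Q gives 5>4; P3→X gives 9>6]
(A,Q,X): not NE [P2→R gives 5>4; P3→W gives 9>5]
(A,Q,Y): not NE [P2→S gives 7>2]
(A,Q,Z): not NE [P1→B gives 3>2; P2→S gives 9>2; P3→W gives 9>8]
(A,Q,W): NE
(A,R,X): not NE [P3→Z gives 8>4]
(A,R,Y): not NE [P1→B gives 7>5; P2→S gives 7>3; P3→Z gives 8>5]
(A,R,Z): not NE [P2→S gives 9>6]
(A,R,W): not NE [P1→B gives 9>7; P2→Q gives 5>3; P3→Z gives 8>5]
(A,S,X): not NE [P2→R gives 5>0; P3→Z gives 8>1]
(A,S,Y): not NE [P3→Z gives 8>0]
(A,S,Z): not NE [P1→B gives 9>3]
(A,S,W): not NE [P1→B gives 7>2; P2→Q gives 5>3; P3→Z gives 8>1]
(B,P,X): not NE [P2→R gives 7>2; P3→W gives 6>2]
(B,P,Y): not NE [P1→A gives 9>6; P2→Q gives 5>2; P3→W gives 6>1]
(B,P,Z): not NE [P1→A gives 9>7; P3→W gives 6>3]
(B,P,W): not NE [P2→R gives 9>3]
(B,Q,X): not NE [P1→A gives 3>1; P3→Z gives 9>1]
(B,Q,Y): not NE [P3→Z gives 9>4]
(B,Q,Z): not NE [P2→P gives 7>5]
(B,Q,W): not NE [P2→R gives 9>3; P3→Z gives 9>3]
(B,R,X): not NE [P1→A gives 6>1]
(B,R,Y): not NE [P2→Q gives 5>2; P3→X gives 8>5]
(B,R,Z): not NE [P2→P gives 7>2; P3→X gives 8>3]
(B,R,W): not NE [P3→X gives 8>0]
(B,S,X): not NE [P1→A gives 4>2; P2→R gives 7>2; P3→Y gives 3>2]
(B,S,Y): not NE [P1→A gives 4>3; P2→Q gives 5>1]
(B,S,Z): not NE [P2→P gives 7>4; P3→Y gives 3>1]
(B,S,W): not NE [P2→R gives 9>5; P3→Y gives 3>0]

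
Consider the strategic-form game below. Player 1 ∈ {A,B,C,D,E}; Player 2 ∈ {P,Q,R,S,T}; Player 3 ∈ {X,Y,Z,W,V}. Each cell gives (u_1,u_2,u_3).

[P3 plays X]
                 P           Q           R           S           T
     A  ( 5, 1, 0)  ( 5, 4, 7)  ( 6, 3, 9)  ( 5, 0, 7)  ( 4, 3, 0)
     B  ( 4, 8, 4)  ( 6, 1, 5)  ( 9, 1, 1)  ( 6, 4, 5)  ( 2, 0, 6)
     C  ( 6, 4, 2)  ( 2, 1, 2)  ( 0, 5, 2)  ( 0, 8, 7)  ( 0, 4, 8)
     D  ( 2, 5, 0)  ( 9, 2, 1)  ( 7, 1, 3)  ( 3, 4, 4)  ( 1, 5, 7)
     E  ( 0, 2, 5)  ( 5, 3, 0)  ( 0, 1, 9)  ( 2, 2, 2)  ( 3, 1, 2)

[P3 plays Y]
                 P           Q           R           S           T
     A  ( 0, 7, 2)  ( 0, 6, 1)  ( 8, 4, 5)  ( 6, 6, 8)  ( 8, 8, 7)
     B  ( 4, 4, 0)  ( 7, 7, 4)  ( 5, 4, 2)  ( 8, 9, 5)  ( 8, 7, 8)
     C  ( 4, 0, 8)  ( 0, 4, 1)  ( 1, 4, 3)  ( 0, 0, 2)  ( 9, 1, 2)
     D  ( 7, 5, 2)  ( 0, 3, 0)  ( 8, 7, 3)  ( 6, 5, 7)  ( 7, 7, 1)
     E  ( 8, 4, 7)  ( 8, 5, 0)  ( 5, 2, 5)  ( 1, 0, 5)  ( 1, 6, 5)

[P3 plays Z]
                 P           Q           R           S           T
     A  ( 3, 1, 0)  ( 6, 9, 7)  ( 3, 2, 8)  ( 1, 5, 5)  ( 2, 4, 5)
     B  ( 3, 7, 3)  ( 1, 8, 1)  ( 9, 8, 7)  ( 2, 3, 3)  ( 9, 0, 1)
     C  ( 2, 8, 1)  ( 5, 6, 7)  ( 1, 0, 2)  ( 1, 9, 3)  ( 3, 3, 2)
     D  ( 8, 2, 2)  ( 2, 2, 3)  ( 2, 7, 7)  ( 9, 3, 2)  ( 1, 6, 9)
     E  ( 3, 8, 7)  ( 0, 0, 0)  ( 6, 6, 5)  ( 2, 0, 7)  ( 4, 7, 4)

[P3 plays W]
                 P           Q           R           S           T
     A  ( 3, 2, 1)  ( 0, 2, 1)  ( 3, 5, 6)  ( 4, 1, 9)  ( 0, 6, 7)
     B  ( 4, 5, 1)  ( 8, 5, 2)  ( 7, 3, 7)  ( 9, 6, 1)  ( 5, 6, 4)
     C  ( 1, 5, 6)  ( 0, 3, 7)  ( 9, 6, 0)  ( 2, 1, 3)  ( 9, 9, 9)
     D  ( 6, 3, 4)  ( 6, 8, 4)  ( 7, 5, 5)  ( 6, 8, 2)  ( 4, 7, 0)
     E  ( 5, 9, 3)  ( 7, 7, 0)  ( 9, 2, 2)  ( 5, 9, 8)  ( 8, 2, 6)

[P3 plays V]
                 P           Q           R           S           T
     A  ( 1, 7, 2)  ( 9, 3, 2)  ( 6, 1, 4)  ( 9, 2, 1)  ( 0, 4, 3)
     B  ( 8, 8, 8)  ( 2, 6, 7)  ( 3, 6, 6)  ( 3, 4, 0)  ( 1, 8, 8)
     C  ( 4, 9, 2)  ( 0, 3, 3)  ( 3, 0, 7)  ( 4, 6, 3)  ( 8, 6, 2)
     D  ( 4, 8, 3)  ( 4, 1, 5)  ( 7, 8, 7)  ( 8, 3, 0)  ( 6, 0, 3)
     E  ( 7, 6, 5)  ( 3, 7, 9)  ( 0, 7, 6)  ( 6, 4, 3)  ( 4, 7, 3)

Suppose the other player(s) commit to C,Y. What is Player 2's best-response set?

BR_2 = {Q,R}

u_2(P vs C,Y) = 0
u_2(Q vs C,Y) = 4
u_2(R vs C,Y) = 4
u_2(S vs C,Y) = 0
u_2(T vs C,Y) = 1
max payoff 4 at {Q,R}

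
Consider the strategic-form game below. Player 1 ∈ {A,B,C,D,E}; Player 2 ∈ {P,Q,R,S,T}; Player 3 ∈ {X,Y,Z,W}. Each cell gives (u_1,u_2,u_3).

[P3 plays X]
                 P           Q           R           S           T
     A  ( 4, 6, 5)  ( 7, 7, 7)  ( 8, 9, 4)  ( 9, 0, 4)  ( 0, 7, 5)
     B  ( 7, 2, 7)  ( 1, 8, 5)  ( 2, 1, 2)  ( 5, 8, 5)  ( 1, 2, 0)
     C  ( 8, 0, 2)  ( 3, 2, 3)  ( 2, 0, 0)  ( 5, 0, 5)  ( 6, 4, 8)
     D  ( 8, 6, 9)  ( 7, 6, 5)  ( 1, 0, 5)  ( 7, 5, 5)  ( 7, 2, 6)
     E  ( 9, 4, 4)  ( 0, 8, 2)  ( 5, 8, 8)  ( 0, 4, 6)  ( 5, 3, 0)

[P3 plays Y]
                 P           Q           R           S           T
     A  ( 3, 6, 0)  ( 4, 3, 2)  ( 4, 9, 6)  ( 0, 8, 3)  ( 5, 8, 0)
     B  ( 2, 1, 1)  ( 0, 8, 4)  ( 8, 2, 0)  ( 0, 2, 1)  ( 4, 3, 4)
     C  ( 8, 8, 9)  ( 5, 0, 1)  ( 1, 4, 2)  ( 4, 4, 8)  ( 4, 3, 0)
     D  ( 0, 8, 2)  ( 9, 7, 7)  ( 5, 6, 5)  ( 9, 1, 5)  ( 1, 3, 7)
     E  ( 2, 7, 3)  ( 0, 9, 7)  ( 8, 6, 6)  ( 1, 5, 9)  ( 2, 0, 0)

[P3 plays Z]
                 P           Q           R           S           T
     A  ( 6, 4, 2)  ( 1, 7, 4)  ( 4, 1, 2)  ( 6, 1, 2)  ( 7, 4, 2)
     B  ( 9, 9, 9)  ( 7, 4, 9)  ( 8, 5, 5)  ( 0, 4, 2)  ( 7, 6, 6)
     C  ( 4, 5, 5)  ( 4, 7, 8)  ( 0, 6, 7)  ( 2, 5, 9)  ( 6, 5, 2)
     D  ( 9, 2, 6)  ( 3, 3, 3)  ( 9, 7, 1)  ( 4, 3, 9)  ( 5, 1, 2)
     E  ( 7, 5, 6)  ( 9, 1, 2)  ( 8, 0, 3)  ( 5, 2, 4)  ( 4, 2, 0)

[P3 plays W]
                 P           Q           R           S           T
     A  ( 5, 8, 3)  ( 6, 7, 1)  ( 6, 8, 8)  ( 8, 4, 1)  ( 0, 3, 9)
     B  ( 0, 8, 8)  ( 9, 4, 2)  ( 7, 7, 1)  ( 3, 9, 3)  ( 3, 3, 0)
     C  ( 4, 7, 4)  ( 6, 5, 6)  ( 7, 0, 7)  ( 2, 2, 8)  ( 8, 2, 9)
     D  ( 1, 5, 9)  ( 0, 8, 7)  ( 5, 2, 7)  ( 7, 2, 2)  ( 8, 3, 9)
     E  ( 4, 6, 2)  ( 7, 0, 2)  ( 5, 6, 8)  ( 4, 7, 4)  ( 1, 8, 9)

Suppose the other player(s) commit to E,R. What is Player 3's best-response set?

u_3(X vs E,R) = 8
u_3(Y vs E,R) = 6
u_3(Z vs E,R) = 3
u_3(W vs E,R) = 8
max payoff 8 at {X,W}

P3 best: {X,W}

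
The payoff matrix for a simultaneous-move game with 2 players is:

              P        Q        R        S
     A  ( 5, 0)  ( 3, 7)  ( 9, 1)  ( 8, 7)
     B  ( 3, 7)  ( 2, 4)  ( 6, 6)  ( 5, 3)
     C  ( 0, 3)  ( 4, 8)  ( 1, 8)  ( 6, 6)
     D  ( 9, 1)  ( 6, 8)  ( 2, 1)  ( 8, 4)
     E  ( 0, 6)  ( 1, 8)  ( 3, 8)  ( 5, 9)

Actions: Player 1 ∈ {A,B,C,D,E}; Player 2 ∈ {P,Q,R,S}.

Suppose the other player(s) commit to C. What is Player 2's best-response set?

BR_2 = {Q,R}

u_2(P vs C) = 3
u_2(Q vs C) = 8
u_2(R vs C) = 8
u_2(S vs C) = 6
max payoff 8 at {Q,R}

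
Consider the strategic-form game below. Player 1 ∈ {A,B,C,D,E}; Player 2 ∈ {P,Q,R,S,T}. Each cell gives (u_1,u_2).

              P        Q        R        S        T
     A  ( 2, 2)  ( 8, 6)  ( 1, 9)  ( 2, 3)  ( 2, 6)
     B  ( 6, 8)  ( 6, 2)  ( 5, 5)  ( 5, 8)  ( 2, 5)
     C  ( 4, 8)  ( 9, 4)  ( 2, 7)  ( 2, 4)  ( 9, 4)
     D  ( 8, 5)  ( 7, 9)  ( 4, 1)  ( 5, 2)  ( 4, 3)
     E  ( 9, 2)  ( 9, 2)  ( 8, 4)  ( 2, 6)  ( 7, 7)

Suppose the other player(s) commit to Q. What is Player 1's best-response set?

u_1(A vs Q) = 8
u_1(B vs Q) = 6
u_1(C vs Q) = 9
u_1(D vs Q) = 7
u_1(E vs Q) = 9
max payoff 9 at {C,E}

argmax u_1 = {C,E}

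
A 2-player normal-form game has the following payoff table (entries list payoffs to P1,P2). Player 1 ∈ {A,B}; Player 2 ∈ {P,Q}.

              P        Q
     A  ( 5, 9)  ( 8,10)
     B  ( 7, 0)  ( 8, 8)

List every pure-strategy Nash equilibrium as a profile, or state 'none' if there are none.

PSNE = {(A,Q), (B,Q)}

(A,P): not NE [P1→B gives 7>5; P2→Q gives 10>9]
(A,Q): NE
(B,P): not NE [P2→Q gives 8>0]
(B,Q): NE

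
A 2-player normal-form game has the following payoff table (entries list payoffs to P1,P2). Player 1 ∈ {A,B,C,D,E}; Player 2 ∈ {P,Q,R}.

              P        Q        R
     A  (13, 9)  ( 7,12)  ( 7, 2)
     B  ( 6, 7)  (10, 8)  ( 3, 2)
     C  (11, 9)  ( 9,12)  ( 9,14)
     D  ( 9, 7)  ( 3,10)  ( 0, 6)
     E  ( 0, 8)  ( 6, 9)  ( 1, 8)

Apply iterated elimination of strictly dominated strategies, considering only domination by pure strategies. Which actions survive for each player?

P1 drop D (A beats it: P:13>9 Q:7>3 R:7>0)
P1 drop E (A beats it: P:13>0 Q:7>6 R:7>1)
P2 drop P (Q beats it: A:12>9 B:8>7 C:12>9)
P1 drop A (C beats it: Q:9>7 R:9>7)
P1→{B,C} P2→{Q,R}

IESDS → P1:{B,C} P2:{Q,R}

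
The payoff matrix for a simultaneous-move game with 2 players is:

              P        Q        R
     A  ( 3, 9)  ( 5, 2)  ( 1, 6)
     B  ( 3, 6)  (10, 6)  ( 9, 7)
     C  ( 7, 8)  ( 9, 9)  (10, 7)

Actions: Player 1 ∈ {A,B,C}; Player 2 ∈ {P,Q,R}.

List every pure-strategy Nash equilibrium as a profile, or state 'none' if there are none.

(A,P): not NE [P1→C gives 7>3]
(A,Q): not NE [P1→B gives 10>5; P2→P gives 9>2]
(A,R): not NE [P1→C gives 10>1; P2→P gives 9>6]
(B,P): not NE [P1→C gives 7>3; P2→R gives 7>6]
(B,Q): not NE [P2→R gives 7>6]
(B,R): not NE [P1→C gives 10>9]
(C,P): not NE [P2→Q gives 9>8]
(C,Q): not NE [P1→B gives 10>9]
(C,R): not NE [P2→Q gives 9>7]

No pure NE.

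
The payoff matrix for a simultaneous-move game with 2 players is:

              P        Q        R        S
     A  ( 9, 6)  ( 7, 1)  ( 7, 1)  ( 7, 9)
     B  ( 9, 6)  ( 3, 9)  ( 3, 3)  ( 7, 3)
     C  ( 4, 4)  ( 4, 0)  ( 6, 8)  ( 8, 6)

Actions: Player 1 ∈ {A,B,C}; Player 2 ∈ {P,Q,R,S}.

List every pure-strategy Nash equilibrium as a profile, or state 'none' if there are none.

(A,P): not NE [P2→S gives 9>6]
(A,Q): not NE [P2→S gives 9>1]
(A,R): not NE [P2→S gives 9>1]
(A,S): not NE [P1→C gives 8>7]
(B,P): not NE [P2→Q gives 9>6]
(B,Q): not NE [P1→A gives 7>3]
(B,R): not NE [P1→A gives 7>3; P2→Q gives 9>3]
(B,S): not NE [P1→C gives 8>7; P2→Q gives 9>3]
(C,P): not NE [P1→B gives 9>4; P2→R gives 8>4]
(C,Q): not NE [P1→A gives 7>4; P2→R gives 8>0]
(C,R): not NE [P1→A gives 7>6]
(C,S): not NE [P2→R gives 8>6]

PSNE: ∅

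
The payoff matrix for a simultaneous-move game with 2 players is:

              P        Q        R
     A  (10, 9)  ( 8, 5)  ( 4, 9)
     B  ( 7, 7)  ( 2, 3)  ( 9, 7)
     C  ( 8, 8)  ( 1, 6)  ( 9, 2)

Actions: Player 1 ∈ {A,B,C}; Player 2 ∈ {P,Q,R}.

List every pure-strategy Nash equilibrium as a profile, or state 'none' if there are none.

(A,P): NE
(A,Q): not NE [P2→R gives 9>5]
(A,R): not NE [P1→C gives 9>4]
(B,P): not NE [P1→A gives 10>7]
(B,Q): not NE [P1→A gives 8>2; P2→R gives 7>3]
(B,R): NE
(C,P): not NE [P1→A gives 10>8]
(C,Q): not NE [P1→A gives 8>1; P2→P gives 8>6]
(C,R): not NE [P2→P gives 8>2]

PSNE = {(A,P), (B,R)}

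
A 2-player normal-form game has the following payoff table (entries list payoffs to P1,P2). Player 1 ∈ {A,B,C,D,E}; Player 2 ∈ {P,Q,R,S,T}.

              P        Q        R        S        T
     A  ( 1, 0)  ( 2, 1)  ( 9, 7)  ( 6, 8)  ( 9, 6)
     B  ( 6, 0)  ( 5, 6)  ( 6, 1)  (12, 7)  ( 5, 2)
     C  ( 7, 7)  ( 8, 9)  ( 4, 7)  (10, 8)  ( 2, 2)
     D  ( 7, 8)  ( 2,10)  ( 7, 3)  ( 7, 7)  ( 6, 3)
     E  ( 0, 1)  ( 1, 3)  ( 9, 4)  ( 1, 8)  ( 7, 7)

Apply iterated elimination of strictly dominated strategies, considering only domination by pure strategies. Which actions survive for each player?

P2 drop P (Q beats it: A:1>0 B:6>0 C:9>7 D:10>8 E:3>1)
P2 drop R (S beats it: A:8>7 B:7>1 C:8>7 D:7>3 E:8>4)
P1 drop E (A beats it: Q:2>1 S:6>1 T:9>7)
P2 drop T (S beats it: A:8>6 B:7>2 C:8>2 D:7>3)
P1 drop A (B beats it: Q:5>2 S:12>6)
P1 drop D (B beats it: Q:5>2 S:12>7)
P1→{B,C} P2→{Q,S}

Remaining: P1:{B,C} P2:{Q,S}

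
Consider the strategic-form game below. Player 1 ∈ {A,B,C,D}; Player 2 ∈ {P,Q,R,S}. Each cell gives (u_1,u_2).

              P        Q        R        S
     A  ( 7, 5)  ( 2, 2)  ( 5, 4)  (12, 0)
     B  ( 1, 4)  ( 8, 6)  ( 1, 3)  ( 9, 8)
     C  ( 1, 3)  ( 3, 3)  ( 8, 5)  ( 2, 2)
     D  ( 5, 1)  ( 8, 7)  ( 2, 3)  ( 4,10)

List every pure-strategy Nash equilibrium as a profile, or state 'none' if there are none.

(A,P): NE
(A,Q): not NE [P1→D gives 8>2; P2→P gives 5>2]
(A,R): not NE [P1→C gives 8>5; P2→P gives 5>4]
(A,S): not NE [P2→P gives 5>0]
(B,P): not NE [P1→A gives 7>1; P2→S gives 8>4]
(B,Q): not NE [P2→S gives 8>6]
(B,R): not NE [P1→C gives 8>1; P2→S gives 8>3]
(B,S): not NE [P1→A gives 12>9]
(C,P): not NE [P1→A gives 7>1; P2→R gives 5>3]
(C,Q): not NE [P1→D gives 8>3; P2→R gives 5>3]
(C,R): NE
(C,S): not NE [P1→A gives 12>2; P2→R gives 5>2]
(D,P): not NE [P1→A gives 7>5; P2→S gives 10>1]
(D,Q): not NE [P2→S gives 10>7]
(D,R): not NE [P1→C gives 8>2; P2→S gives 10>3]
(D,S): not NE [P1→A gives 12>4]

Nash profiles: (A,P), (C,R)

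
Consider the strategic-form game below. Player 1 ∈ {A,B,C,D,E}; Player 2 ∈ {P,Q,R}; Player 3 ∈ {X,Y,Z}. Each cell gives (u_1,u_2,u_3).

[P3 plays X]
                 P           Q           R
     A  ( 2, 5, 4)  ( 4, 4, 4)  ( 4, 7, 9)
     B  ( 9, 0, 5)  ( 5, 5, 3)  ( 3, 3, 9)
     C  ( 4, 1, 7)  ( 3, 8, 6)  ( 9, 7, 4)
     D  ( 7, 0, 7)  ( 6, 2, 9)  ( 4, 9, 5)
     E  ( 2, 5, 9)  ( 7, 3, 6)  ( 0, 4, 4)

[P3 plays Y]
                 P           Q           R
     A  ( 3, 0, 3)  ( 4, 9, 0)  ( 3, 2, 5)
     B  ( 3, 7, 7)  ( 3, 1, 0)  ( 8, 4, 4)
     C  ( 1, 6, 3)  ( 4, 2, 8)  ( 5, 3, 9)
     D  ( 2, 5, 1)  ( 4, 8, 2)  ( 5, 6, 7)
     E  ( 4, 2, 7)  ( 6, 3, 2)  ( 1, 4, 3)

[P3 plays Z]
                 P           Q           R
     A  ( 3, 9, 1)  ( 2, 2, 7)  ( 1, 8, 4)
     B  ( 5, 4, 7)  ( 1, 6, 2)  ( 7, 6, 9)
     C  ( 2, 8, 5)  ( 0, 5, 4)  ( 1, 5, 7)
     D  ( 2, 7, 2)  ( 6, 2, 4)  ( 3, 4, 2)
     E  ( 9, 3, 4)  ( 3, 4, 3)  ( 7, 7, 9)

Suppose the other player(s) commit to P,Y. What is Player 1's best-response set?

u_1(A vs P,Y) = 3
u_1(B vs P,Y) = 3
u_1(C vs P,Y) = 1
u_1(D vs P,Y) = 2
u_1(E vs P,Y) = 4
max payoff 4 at {E}

BR_1 = {E}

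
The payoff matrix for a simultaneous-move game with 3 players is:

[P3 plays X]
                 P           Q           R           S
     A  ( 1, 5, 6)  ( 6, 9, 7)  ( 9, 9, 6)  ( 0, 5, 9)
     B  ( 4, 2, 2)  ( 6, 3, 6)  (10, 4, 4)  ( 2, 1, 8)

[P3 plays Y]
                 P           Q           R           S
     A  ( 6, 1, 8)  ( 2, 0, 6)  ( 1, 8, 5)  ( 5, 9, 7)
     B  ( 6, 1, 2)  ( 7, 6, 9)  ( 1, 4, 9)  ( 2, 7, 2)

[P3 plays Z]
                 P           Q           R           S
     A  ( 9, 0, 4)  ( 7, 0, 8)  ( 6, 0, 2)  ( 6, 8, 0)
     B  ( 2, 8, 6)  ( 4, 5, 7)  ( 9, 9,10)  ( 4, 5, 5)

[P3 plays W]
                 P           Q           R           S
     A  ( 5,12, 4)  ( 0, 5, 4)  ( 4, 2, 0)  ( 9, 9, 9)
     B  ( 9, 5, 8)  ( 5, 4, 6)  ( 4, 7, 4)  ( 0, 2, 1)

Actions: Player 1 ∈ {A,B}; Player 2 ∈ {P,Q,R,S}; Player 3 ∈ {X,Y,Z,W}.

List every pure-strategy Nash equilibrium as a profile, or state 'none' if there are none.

(A,P,X): not NE [P1→B gives 4>1; P2→R gives 9>5; P3→Y gives 8>6]
(A,P,Y): not NE [P2→S gives 9>1]
(A,P,Z): not NE [P2→S gives 8>0; P3→Y gives 8>4]
(A,P,W): not NE [P1→B gives 9>5; P3→Y gives 8>4]
(A,Q,X): not NE [P3→Z gives 8>7]
(A,Q,Y): not NE [P1→B gives 7>2; P2→S gives 9>0; P3→Z gives 8>6]
(A,Q,Z): not NE [P2→S gives 8>0]
(A,Q,W): not NE [P1→B gives 5>0; P2→P gives 12>5; P3→Z gives 8>4]
(A,R,X): not NE [P1→B gives 10>9]
(A,R,Y): not NE [P2→S gives 9>8; P3→X gives 6>5]
(A,R,Z): not NE [P1→B gives 9>6; P2→S gives 8>0; P3→X gives 6>2]
(A,R,W): not NE [P2→P gives 12>2; P3→X gives 6>0]
(A,S,X): not NE [P1→B gives 2>0; P2→R gives 9>5]
(A,S,Y): not NE [P3→W gives 9>7]
(A,S,Z): not NE [P3→W gives 9>0]
(A,S,W): not NE [P2→P gives 12>9]
(B,P,X): not NE [P2→R gives 4>2; P3→W gives 8>2]
(B,P,Y): not NE [P2→S gives 7>1; P3→W gives 8>2]
(B,P,Z): not NE [P1→A gives 9>2; P2→R gives 9>8; P3→W gives 8>6]
(B,P,W): not NE [P2→R gives 7>5]
(B,Q,X): not NE [P2→R gives 4>3; P3→Y gives 9>6]
(B,Q,Y): not NE [P2→S gives 7>6]
(B,Q,Z): not NE [P1→A gives 7>4; P2→R gives 9>5; P3→Y gives 9>7]
(B,Q,W): not NE [P2→R gives 7>4; P3→Y gives 9>6]
(B,R,X): not NE [P3→Z gives 10>4]
(B,R,Y): not NE [P2→S gives 7>4; P3→Z gives 10>9]
(B,R,Z): NE
(B,R,W): not NE [P3→Z gives 10>4]
(B,S,X): not NE [P2→R gives 4>1]
(B,S,Y): not NE [P1→A gives 5>2; P3→X gives 8>2]
(B,S,Z): not NE [P1→A gives 6>4; P2→R gives 9>5; P3→X gives 8>5]
(B,S,W): not NE [P1→A gives 9>0; P2→R gives 7>2; P3→X gives 8>1]

NE set: (B,R,Z)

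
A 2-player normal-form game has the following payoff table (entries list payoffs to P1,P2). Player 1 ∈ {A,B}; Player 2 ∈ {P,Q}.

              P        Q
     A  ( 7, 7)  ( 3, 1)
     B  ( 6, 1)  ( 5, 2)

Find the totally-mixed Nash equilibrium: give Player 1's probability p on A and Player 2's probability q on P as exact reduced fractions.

P1 mixes 1/7 on A; P2 mixes 2/3 on P

P1 indiff ⇒ q·7+(1-q)·3 = q·6+(1-q)·5 ⇒ q(1) = (1-q)(2) ⇒ q = 2/3
P2 indiff ⇒ p·7+(1-p)·1 = p·1+(1-p)·2 ⇒ p(6) = (1-p)(1) ⇒ p = 1/7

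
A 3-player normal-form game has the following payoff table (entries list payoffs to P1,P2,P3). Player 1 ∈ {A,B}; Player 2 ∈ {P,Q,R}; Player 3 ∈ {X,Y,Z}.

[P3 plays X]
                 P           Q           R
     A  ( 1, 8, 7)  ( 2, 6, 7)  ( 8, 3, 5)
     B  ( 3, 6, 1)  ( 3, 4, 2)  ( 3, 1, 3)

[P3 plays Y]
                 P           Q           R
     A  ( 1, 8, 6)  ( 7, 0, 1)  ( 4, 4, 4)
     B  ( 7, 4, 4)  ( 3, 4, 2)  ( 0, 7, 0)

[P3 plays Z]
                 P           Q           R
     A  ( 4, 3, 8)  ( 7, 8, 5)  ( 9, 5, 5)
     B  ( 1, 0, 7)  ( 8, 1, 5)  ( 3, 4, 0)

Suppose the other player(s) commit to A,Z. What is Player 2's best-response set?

P2 best: {Q}

u_2(P vs A,Z) = 3
u_2(Q vs A,Z) = 8
u_2(R vs A,Z) = 5
max payoff 8 at {Q}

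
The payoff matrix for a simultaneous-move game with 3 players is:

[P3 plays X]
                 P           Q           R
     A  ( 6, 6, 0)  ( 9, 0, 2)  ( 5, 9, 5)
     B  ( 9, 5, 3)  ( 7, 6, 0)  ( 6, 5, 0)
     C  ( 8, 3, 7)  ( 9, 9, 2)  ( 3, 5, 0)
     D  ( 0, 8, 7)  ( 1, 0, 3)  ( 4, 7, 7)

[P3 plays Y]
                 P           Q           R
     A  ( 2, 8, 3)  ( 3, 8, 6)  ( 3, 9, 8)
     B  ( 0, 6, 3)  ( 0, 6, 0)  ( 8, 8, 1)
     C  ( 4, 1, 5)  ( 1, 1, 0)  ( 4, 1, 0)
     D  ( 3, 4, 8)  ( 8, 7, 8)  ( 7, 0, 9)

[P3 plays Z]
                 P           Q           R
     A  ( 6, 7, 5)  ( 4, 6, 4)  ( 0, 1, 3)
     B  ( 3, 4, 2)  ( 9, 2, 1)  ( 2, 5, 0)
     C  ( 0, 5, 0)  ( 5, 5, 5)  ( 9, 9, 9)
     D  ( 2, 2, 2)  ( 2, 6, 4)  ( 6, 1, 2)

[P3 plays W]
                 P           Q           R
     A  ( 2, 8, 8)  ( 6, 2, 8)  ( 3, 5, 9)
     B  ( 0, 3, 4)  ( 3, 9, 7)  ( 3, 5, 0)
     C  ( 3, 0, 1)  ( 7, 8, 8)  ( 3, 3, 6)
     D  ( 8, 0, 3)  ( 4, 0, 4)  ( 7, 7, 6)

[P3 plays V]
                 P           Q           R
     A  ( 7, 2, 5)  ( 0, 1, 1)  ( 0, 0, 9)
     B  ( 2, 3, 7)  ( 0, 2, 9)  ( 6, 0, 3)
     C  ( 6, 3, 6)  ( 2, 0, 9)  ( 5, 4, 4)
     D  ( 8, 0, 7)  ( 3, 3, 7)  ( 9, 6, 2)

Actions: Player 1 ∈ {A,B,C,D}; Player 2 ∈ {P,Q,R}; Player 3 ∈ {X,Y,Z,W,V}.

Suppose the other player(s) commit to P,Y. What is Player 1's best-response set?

BR_1 = {C}

u_1(A vs P,Y) = 2
u_1(B vs P,Y) = 0
u_1(C vs P,Y) = 4
u_1(D vs P,Y) = 3
max payoff 4 at {C}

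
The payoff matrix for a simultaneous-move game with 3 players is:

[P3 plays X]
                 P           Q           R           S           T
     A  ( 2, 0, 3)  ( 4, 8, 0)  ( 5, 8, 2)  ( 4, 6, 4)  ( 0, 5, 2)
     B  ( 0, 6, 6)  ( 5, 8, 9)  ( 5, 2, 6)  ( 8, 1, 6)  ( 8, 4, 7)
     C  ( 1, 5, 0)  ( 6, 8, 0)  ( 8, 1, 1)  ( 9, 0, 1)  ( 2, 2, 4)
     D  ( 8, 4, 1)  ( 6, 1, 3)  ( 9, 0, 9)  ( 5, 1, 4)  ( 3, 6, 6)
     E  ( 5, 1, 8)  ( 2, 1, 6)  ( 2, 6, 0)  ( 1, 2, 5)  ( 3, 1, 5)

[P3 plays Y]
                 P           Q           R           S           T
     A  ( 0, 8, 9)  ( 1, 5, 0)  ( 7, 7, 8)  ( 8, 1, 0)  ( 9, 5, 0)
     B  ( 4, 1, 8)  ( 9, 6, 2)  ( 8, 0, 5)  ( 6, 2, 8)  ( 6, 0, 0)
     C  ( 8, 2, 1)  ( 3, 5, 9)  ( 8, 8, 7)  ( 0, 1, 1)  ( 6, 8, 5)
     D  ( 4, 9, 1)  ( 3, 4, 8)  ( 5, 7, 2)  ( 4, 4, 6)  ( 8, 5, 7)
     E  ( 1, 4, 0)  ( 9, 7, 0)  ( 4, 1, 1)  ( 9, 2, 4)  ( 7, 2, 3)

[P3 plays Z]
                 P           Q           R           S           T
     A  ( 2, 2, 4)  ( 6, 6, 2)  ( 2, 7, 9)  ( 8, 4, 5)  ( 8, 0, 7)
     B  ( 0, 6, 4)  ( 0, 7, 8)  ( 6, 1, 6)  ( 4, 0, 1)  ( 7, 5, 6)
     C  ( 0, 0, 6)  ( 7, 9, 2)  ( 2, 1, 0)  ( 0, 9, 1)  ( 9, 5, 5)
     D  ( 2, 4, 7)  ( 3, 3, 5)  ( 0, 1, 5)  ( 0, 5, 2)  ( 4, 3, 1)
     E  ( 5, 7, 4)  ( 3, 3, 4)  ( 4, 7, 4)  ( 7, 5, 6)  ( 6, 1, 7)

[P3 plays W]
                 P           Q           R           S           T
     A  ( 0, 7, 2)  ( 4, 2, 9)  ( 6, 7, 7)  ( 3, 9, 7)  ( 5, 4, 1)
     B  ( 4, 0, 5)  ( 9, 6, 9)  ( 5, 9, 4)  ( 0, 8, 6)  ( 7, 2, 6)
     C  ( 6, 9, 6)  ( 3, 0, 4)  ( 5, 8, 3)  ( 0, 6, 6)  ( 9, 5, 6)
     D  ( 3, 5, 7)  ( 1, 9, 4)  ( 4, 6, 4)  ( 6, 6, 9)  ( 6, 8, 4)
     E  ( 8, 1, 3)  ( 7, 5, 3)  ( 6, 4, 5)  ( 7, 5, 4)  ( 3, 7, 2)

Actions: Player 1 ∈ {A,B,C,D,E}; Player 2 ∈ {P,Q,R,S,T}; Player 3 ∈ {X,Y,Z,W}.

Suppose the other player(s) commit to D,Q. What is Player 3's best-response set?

argmax u_3 = {Y}

u_3(X vs D,Q) = 3
u_3(Y vs D,Q) = 8
u_3(Z vs D,Q) = 5
u_3(W vs D,Q) = 4
max payoff 8 at {Y}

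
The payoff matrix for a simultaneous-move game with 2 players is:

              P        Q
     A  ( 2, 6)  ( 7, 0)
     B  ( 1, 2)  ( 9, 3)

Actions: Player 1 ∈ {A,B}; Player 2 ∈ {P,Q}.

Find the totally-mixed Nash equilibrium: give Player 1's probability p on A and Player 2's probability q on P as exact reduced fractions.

P1 indiff ⇒ q·2+(1-q)·7 = q·1+(1-q)·9 ⇒ q(1) = (1-q)(2) ⇒ q = 2/3
P2 indiff ⇒ p·6+(1-p)·2 = p·0+(1-p)·3 ⇒ p(6) = (1-p)(1) ⇒ p = 1/7

P1 mixes 1/7 on A; P2 mixes 2/3 on P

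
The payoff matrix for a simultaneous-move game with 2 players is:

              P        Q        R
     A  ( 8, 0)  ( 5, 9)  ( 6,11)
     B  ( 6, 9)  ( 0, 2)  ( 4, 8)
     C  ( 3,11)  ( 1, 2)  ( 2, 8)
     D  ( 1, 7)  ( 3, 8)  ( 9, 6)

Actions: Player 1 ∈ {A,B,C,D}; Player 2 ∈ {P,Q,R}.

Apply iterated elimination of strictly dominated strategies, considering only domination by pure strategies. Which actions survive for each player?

IESDS → P1:{A,D} P2:{Q,R}

P1 drop B (A beats it: P:8>6 Q:5>0 R:6>4)
P1 drop C (A beats it: P:8>3 Q:5>1 R:6>2)
P2 drop P (Q beats it: A:9>0 D:8>7)
P1→{A,D} P2→{Q,R}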